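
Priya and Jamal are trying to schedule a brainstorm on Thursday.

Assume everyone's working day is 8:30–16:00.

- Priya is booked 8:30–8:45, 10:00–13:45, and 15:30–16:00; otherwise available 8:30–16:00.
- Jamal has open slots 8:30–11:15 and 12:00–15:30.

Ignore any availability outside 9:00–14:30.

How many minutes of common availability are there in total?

Priya free within 08:30–16:00: 08:45–10:00, 13:45–15:30.
Priya ∩ Jamal: 08:45–10:00, 13:45–15:30.
Restricted to 09:00–14:30: 09:00–10:00, 13:45–14:30.
Total common minutes: 60 + 45 = 105.

105 minutes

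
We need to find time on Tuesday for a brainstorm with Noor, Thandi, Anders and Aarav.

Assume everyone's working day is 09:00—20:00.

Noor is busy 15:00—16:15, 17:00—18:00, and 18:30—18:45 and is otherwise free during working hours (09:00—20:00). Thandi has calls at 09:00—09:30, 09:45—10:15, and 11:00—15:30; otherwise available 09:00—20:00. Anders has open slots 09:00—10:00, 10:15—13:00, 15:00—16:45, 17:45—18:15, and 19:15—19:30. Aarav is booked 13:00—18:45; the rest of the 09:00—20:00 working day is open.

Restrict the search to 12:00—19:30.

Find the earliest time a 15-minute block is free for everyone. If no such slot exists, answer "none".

Noor free within 09:00–20:00: 09:00–15:00, 16:15–17:00, 18:00–18:30, 18:45–20:00.
Thandi free within 09:00–20:00: 09:30–09:45, 10:15–11:00, 15:30–20:00.
Aarav free within 09:00–20:00: 09:00–13:00, 18:45–20:00.
Noor ∩ Thandi: 09:30–09:45, 10:15–11:00, 16:15–17:00, 18:00–18:30, 18:45–20:00.
Noor ∩ Thandi ∩ Anders: 09:30–09:45, 10:15–11:00, 16:15–16:45, 18:00–18:15, 19:15–19:30.
Noor ∩ Thandi ∩ Anders ∩ Aarav: 09:30–09:45, 10:15–11:00, 19:15–19:30.
Restricted to 12:00–19:30: 19:15–19:30.
Windows ≥ 15 min: 19:15–19:30.
Earliest such window starts at 19:15.

19:15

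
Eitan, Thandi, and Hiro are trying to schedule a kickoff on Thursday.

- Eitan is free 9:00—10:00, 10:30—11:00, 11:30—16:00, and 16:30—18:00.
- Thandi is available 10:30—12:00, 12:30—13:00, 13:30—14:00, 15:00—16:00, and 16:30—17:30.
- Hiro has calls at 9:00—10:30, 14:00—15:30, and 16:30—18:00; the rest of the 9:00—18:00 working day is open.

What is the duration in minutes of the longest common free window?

Hiro free within 09:00–18:00: 10:30–14:00, 15:30–16:30.
Eitan ∩ Thandi: 10:30–11:00, 11:30–12:00, 12:30–13:00, 13:30–14:00, 15:00–16:00, 16:30–17:30.
Eitan ∩ Thandi ∩ Hiro: 10:30–11:00, 11:30–12:00, 12:30–13:00, 13:30–14:00, 15:30–16:00.
Common window lengths: 30, 30, 30, 30, 30 min; longest is 30.

30 minutes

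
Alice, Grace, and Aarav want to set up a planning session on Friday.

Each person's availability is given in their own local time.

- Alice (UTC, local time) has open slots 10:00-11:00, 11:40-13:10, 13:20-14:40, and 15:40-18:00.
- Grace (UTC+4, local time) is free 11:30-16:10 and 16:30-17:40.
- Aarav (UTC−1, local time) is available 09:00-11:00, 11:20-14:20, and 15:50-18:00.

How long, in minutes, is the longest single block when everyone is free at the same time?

60 minutes

Alice → UTC: 10:00–11:00, 11:40–13:10, 13:20–14:40, 15:40–18:00.
Grace → UTC: 07:30–12:10, 12:30–13:40.
Aarav → UTC: 10:00–12:00, 12:20–15:20, 16:50–19:00.
Alice ∩ Grace: 10:00–11:00, 11:40–12:10, 12:30–13:10, 13:20–13:40.
Alice ∩ Grace ∩ Aarav: 10:00–11:00, 11:40–12:00, 12:30–13:10, 13:20–13:40.
Common window lengths: 60, 20, 40, 20 min; longest is 60.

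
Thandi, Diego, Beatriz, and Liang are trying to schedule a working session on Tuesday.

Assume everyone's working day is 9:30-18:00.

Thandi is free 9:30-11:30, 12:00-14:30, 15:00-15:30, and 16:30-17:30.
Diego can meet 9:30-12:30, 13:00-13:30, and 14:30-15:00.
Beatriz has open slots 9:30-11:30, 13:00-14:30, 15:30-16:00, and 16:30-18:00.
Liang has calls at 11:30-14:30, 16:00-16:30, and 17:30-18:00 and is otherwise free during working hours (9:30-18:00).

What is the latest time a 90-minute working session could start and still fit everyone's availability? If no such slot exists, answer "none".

10:00

Liang free within 09:30–18:00: 09:30–11:30, 14:30–16:00, 16:30–17:30.
Thandi ∩ Diego: 09:30–11:30, 12:00–12:30, 13:00–13:30.
Thandi ∩ Diego ∩ Beatriz: 09:30–11:30, 13:00–13:30.
Thandi ∩ Diego ∩ Beatriz ∩ Liang: 09:30–11:30.
Windows ≥ 90 min: 09:30–11:30.
Latest start in the last window 09:30–11:30 is 11:30 − 90 min = 10:00.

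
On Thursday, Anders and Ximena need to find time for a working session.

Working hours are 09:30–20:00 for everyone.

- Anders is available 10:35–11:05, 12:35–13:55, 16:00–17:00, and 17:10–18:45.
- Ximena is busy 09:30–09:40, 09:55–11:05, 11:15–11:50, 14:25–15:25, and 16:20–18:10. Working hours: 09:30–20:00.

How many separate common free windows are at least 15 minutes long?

Ximena free within 09:30–20:00: 09:40–09:55, 11:05–11:15, 11:50–14:25, 15:25–16:20, 18:10–20:00.
Anders ∩ Ximena: 12:35–13:55, 16:00–16:20, 18:10–18:45.
Windows ≥ 15 min: 12:35–13:55, 16:00–16:20, 18:10–18:45.
That's 3 windows.

3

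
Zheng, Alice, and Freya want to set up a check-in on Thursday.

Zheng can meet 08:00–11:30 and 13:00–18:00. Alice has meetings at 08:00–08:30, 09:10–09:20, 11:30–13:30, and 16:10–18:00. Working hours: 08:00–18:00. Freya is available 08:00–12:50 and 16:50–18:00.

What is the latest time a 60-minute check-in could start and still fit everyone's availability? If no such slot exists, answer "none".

Alice free within 08:00–18:00: 08:30–09:10, 09:20–11:30, 13:30–16:10.
Zheng ∩ Alice: 08:30–09:10, 09:20–11:30, 13:30–16:10.
Zheng ∩ Alice ∩ Freya: 08:30–09:10, 09:20–11:30.
Windows ≥ 60 min: 09:20–11:30.
Latest start in the last window 09:20–11:30 is 11:30 − 60 min = 10:30.

10:30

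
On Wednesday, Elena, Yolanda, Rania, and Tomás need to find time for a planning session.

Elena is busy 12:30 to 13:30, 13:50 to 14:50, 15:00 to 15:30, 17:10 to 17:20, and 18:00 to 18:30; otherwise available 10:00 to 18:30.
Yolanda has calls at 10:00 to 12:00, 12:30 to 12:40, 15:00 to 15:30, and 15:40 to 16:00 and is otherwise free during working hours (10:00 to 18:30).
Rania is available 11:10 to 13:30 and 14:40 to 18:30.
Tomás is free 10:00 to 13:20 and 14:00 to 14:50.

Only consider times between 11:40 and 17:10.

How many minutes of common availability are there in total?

Elena free within 10:00–18:30: 10:00–12:30, 13:30–13:50, 14:50–15:00, 15:30–17:10, 17:20–18:00.
Yolanda free within 10:00–18:30: 12:00–12:30, 12:40–15:00, 15:30–15:40, 16:00–18:30.
Elena ∩ Yolanda: 12:00–12:30, 13:30–13:50, 14:50–15:00, 15:30–15:40, 16:00–17:10, 17:20–18:00.
Elena ∩ Yolanda ∩ Rania: 12:00–12:30, 14:50–15:00, 15:30–15:40, 16:00–17:10, 17:20–18:00.
Elena ∩ Yolanda ∩ Rania ∩ Tomás: 12:00–12:30.
Restricted to 11:40–17:10: 12:00–12:30.
Total common minutes: 30.

30 minutes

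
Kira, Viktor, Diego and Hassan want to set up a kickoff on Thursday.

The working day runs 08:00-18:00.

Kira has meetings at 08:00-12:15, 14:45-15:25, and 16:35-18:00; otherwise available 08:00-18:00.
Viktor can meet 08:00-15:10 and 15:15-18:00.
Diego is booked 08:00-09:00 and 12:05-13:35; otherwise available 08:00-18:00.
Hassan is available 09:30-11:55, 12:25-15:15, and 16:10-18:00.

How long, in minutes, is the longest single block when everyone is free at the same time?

Kira free within 08:00–18:00: 12:15–14:45, 15:25–16:35.
Diego free within 08:00–18:00: 09:00–12:05, 13:35–18:00.
Kira ∩ Viktor: 12:15–14:45, 15:25–16:35.
Kira ∩ Viktor ∩ Diego: 13:35–14:45, 15:25–16:35.
Kira ∩ Viktor ∩ Diego ∩ Hassan: 13:35–14:45, 16:10–16:35.
Common window lengths: 70, 25 min; longest is 70.

70 minutes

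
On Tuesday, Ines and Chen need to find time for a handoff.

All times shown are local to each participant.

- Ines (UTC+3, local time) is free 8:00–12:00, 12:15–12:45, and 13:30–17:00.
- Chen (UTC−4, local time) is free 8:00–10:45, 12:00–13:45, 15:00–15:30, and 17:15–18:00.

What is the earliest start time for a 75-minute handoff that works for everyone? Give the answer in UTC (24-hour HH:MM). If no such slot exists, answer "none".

12:00

Ines → UTC: 05:00–09:00, 09:15–09:45, 10:30–14:00.
Chen → UTC: 12:00–14:45, 16:00–17:45, 19:00–19:30, 21:15–22:00.
Ines ∩ Chen: 12:00–14:00.
Windows ≥ 75 min: 12:00–14:00.
Earliest such window starts at 12:00.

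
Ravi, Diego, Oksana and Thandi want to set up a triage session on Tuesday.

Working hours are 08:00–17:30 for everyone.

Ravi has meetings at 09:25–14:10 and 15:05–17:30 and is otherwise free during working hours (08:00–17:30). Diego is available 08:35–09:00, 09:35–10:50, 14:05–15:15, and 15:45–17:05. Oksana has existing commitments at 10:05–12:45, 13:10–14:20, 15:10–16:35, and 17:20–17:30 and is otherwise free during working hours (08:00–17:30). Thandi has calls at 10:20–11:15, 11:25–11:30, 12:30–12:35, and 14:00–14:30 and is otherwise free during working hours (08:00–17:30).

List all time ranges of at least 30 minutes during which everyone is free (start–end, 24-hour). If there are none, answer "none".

14:30–15:05

Ravi free within 08:00–17:30: 08:00–09:25, 14:10–15:05.
Oksana free within 08:00–17:30: 08:00–10:05, 12:45–13:10, 14:20–15:10, 16:35–17:20.
Thandi free within 08:00–17:30: 08:00–10:20, 11:15–11:25, 11:30–12:30, 12:35–14:00, 14:30–17:30.
Ravi ∩ Diego: 08:35–09:00, 14:10–15:05.
Ravi ∩ Diego ∩ Oksana: 08:35–09:00, 14:20–15:05.
Ravi ∩ Diego ∩ Oksana ∩ Thandi: 08:35–09:00, 14:30–15:05.
Windows ≥ 30 min: 14:30–15:05.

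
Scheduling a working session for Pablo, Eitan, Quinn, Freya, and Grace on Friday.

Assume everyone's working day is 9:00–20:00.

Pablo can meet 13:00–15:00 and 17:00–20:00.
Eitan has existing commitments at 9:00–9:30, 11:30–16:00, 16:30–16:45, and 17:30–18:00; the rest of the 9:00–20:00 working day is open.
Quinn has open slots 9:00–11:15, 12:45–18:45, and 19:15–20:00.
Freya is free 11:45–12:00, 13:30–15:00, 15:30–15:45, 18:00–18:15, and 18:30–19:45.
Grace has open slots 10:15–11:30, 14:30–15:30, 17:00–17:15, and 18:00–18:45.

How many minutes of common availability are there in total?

Eitan free within 09:00–20:00: 09:30–11:30, 16:00–16:30, 16:45–17:30, 18:00–20:00.
Pablo ∩ Eitan: 17:00–17:30, 18:00–20:00.
Pablo ∩ Eitan ∩ Quinn: 17:00–17:30, 18:00–18:45, 19:15–20:00.
Pablo ∩ Eitan ∩ Quinn ∩ Freya: 18:00–18:15, 18:30–18:45, 19:15–19:45.
Pablo ∩ Eitan ∩ Quinn ∩ Freya ∩ Grace: 18:00–18:15, 18:30–18:45.
Total common minutes: 15 + 15 = 30.

30 minutes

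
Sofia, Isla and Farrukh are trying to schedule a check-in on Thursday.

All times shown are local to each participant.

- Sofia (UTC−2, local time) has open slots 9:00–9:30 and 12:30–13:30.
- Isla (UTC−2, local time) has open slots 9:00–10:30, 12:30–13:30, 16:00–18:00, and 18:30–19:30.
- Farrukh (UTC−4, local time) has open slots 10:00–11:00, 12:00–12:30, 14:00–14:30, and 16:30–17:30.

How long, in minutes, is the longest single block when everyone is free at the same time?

Sofia → UTC: 11:00–11:30, 14:30–15:30.
Isla → UTC: 11:00–12:30, 14:30–15:30, 18:00–20:00, 20:30–21:30.
Farrukh → UTC: 14:00–15:00, 16:00–16:30, 18:00–18:30, 20:30–21:30.
Sofia ∩ Isla: 11:00–11:30, 14:30–15:30.
Sofia ∩ Isla ∩ Farrukh: 14:30–15:00.
Single common window of 30 minutes.

30 minutes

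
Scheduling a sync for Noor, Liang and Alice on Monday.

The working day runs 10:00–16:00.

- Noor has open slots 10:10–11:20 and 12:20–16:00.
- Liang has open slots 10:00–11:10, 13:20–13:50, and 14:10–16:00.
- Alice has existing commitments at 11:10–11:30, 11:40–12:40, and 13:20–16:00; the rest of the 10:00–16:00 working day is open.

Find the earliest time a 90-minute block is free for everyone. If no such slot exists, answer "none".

none

Alice free within 10:00–16:00: 10:00–11:10, 11:30–11:40, 12:40–13:20.
Noor ∩ Liang: 10:10–11:10, 13:20–13:50, 14:10–16:00.
Noor ∩ Liang ∩ Alice: 10:10–11:10.
Windows ≥ 90 min: (none).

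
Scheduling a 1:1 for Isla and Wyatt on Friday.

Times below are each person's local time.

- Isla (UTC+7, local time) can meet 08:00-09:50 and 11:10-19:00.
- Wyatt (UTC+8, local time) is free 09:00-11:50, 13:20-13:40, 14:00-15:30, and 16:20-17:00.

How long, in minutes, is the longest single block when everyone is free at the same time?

Isla → UTC: 01:00–02:50, 04:10–12:00.
Wyatt → UTC: 01:00–03:50, 05:20–05:40, 06:00–07:30, 08:20–09:00.
Isla ∩ Wyatt: 01:00–02:50, 05:20–05:40, 06:00–07:30, 08:20–09:00.
Common window lengths: 110, 20, 90, 40 min; longest is 110.

110 minutes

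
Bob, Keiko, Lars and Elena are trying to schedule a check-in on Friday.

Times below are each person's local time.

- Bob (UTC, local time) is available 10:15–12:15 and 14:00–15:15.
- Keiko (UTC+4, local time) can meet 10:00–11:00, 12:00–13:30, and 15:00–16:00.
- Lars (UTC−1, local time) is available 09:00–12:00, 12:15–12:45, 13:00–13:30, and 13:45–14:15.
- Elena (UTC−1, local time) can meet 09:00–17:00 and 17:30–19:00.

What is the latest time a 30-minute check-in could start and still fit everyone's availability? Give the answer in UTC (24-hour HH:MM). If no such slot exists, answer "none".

Bob → UTC: 10:15–12:15, 14:00–15:15.
Keiko → UTC: 06:00–07:00, 08:00–09:30, 11:00–12:00.
Lars → UTC: 10:00–13:00, 13:15–13:45, 14:00–14:30, 14:45–15:15.
Elena → UTC: 10:00–18:00, 18:30–20:00.
Bob ∩ Keiko: 11:00–12:00.
Bob ∩ Keiko ∩ Lars: 11:00–12:00.
Bob ∩ Keiko ∩ Lars ∩ Elena: 11:00–12:00.
Windows ≥ 30 min: 11:00–12:00.
Latest start in the last window 11:00–12:00 is 12:00 − 30 min = 11:30.

11:30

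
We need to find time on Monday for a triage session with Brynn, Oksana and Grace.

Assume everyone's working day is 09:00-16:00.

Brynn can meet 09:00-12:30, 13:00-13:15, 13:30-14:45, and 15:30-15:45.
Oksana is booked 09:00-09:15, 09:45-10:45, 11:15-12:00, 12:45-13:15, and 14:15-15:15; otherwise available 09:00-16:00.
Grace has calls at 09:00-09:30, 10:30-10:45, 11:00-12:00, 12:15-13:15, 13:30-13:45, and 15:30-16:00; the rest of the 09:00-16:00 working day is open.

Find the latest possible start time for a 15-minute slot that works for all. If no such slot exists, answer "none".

Oksana free within 09:00–16:00: 09:15–09:45, 10:45–11:15, 12:00–12:45, 13:15–14:15, 15:15–16:00.
Grace free within 09:00–16:00: 09:30–10:30, 10:45–11:00, 12:00–12:15, 13:15–13:30, 13:45–15:30.
Brynn ∩ Oksana: 09:15–09:45, 10:45–11:15, 12:00–12:30, 13:30–14:15, 15:30–15:45.
Brynn ∩ Oksana ∩ Grace: 09:30–09:45, 10:45–11:00, 12:00–12:15, 13:45–14:15.
Windows ≥ 15 min: 09:30–09:45, 10:45–11:00, 12:00–12:15, 13:45–14:15.
Latest start in the last window 13:45–14:15 is 14:15 − 15 min = 14:00.

14:00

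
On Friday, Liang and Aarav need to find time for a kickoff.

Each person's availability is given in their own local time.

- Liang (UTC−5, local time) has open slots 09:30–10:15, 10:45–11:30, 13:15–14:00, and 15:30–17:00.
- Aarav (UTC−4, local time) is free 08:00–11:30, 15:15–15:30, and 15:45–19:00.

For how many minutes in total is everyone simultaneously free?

135 minutes

Liang → UTC: 14:30–15:15, 15:45–16:30, 18:15–19:00, 20:30–22:00.
Aarav → UTC: 12:00–15:30, 19:15–19:30, 19:45–23:00.
Liang ∩ Aarav: 14:30–15:15, 20:30–22:00.
Total common minutes: 45 + 90 = 135.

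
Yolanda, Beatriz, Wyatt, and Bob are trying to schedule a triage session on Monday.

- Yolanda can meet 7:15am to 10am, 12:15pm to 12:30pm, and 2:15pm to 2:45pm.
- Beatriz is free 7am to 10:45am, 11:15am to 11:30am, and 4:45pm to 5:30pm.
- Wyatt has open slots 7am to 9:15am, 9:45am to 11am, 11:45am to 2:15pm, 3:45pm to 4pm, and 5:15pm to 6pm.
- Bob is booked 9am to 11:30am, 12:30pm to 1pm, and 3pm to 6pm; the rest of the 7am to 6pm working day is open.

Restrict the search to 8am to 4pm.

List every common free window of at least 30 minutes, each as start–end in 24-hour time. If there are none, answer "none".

08:00–09:00

Bob free within 07:00–18:00: 07:00–09:00, 11:30–12:30, 13:00–15:00.
Yolanda ∩ Beatriz: 07:15–10:00.
Yolanda ∩ Beatriz ∩ Wyatt: 07:15–09:15, 09:45–10:00.
Yolanda ∩ Beatriz ∩ Wyatt ∩ Bob: 07:15–09:00.
Restricted to 08:00–16:00: 08:00–09:00.
Windows ≥ 30 min: 08:00–09:00.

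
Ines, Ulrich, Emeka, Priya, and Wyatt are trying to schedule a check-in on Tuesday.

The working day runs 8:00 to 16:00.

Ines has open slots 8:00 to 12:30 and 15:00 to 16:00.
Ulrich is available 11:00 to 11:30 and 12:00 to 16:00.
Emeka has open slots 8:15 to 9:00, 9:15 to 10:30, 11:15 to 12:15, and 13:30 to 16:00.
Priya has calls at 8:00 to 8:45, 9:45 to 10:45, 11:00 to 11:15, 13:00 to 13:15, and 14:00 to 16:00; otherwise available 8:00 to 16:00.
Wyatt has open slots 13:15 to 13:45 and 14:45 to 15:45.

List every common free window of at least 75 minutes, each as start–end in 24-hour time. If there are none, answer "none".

none

Priya free within 08:00–16:00: 08:45–09:45, 10:45–11:00, 11:15–13:00, 13:15–14:00.
Ines ∩ Ulrich: 11:00–11:30, 12:00–12:30, 15:00–16:00.
Ines ∩ Ulrich ∩ Emeka: 11:15–11:30, 12:00–12:15, 15:00–16:00.
Ines ∩ Ulrich ∩ Emeka ∩ Priya: 11:15–11:30, 12:00–12:15.
Ines ∩ Ulrich ∩ Emeka ∩ Priya ∩ Wyatt: (none).
Windows ≥ 75 min: (none).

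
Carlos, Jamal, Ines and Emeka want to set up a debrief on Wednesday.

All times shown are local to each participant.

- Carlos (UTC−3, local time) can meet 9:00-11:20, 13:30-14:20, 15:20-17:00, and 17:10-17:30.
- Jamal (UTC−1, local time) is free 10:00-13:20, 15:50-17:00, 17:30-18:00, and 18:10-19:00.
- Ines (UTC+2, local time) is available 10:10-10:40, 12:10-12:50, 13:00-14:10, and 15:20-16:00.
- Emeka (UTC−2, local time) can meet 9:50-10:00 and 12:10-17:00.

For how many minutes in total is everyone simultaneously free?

Carlos → UTC: 12:00–14:20, 16:30–17:20, 18:20–20:00, 20:10–20:30.
Jamal → UTC: 11:00–14:20, 16:50–18:00, 18:30–19:00, 19:10–20:00.
Ines → UTC: 08:10–08:40, 10:10–10:50, 11:00–12:10, 13:20–14:00.
Emeka → UTC: 11:50–12:00, 14:10–19:00.
Carlos ∩ Jamal: 12:00–14:20, 16:50–17:20, 18:30–19:00, 19:10–20:00.
Carlos ∩ Jamal ∩ Ines: 12:00–12:10, 13:20–14:00.
Carlos ∩ Jamal ∩ Ines ∩ Emeka: (none).
Total common minutes: 0.

0 minutes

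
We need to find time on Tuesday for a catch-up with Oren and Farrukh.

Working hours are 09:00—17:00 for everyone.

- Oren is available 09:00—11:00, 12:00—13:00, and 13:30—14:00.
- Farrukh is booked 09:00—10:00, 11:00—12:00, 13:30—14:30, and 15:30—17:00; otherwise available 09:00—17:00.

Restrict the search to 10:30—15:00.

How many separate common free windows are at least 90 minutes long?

Farrukh free within 09:00–17:00: 10:00–11:00, 12:00–13:30, 14:30–15:30.
Oren ∩ Farrukh: 10:00–11:00, 12:00–13:00.
Restricted to 10:30–15:00: 10:30–11:00, 12:00–13:00.
Windows ≥ 90 min: (none).
That's 0 windows.

0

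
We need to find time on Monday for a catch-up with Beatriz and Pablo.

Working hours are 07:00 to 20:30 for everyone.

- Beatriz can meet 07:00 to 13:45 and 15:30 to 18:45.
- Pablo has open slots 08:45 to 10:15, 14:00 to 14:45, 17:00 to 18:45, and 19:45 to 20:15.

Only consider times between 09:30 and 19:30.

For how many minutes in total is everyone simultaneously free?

150 minutes

Beatriz ∩ Pablo: 08:45–10:15, 17:00–18:45.
Restricted to 09:30–19:30: 09:30–10:15, 17:00–18:45.
Total common minutes: 45 + 105 = 150.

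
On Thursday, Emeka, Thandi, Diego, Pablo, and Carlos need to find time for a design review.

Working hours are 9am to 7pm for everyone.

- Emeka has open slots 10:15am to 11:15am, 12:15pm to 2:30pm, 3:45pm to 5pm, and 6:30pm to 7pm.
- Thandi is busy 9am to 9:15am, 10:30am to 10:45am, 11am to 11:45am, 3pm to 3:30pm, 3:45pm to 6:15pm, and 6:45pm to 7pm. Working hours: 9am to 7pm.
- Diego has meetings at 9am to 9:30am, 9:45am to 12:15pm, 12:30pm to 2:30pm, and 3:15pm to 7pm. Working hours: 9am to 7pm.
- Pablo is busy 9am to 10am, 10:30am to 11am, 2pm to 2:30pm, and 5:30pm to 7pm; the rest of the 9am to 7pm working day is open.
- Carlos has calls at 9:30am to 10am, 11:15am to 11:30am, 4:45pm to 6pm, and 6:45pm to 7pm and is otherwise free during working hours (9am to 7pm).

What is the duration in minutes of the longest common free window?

Thandi free within 09:00–19:00: 09:15–10:30, 10:45–11:00, 11:45–15:00, 15:30–15:45, 18:15–18:45.
Diego free within 09:00–19:00: 09:30–09:45, 12:15–12:30, 14:30–15:15.
Pablo free within 09:00–19:00: 10:00–10:30, 11:00–14:00, 14:30–17:30.
Carlos free within 09:00–19:00: 09:00–09:30, 10:00–11:15, 11:30–16:45, 18:00–18:45.
Emeka ∩ Thandi: 10:15–10:30, 10:45–11:00, 12:15–14:30, 18:30–18:45.
Emeka ∩ Thandi ∩ Diego: 12:15–12:30.
Emeka ∩ Thandi ∩ Diego ∩ Pablo: 12:15–12:30.
Emeka ∩ Thandi ∩ Diego ∩ Pablo ∩ Carlos: 12:15–12:30.
Single common window of 15 minutes.

15 minutes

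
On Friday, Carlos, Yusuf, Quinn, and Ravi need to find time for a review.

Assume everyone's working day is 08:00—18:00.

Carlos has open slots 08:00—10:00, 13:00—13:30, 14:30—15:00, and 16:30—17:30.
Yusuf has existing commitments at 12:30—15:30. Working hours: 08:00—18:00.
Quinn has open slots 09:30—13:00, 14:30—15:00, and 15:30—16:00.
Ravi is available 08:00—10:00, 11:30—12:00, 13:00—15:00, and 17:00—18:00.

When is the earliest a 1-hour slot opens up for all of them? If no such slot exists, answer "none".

Yusuf free within 08:00–18:00: 08:00–12:30, 15:30–18:00.
Carlos ∩ Yusuf: 08:00–10:00, 16:30–17:30.
Carlos ∩ Yusuf ∩ Quinn: 09:30–10:00.
Carlos ∩ Yusuf ∩ Quinn ∩ Ravi: 09:30–10:00.
Windows ≥ 60 min: (none).

none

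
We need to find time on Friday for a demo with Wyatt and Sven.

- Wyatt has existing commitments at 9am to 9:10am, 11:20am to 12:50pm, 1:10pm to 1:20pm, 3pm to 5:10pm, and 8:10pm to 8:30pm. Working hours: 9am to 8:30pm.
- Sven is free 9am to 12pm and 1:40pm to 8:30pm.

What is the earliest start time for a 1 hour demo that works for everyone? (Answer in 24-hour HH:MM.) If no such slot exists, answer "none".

09:10

Wyatt free within 09:00–20:30: 09:10–11:20, 12:50–13:10, 13:20–15:00, 17:10–20:10.
Wyatt ∩ Sven: 09:10–11:20, 13:40–15:00, 17:10–20:10.
Windows ≥ 60 min: 09:10–11:20, 13:40–15:00, 17:10–20:10.
Earliest such window starts at 09:10.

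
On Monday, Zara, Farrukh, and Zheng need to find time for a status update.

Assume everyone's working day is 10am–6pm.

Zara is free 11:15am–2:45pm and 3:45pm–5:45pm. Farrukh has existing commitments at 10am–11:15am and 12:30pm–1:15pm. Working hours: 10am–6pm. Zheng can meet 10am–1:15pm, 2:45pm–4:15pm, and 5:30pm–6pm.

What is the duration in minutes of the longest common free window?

75 minutes

Farrukh free within 10:00–18:00: 11:15–12:30, 13:15–18:00.
Zara ∩ Farrukh: 11:15–12:30, 13:15–14:45, 15:45–17:45.
Zara ∩ Farrukh ∩ Zheng: 11:15–12:30, 15:45–16:15, 17:30–17:45.
Common window lengths: 75, 30, 15 min; longest is 75.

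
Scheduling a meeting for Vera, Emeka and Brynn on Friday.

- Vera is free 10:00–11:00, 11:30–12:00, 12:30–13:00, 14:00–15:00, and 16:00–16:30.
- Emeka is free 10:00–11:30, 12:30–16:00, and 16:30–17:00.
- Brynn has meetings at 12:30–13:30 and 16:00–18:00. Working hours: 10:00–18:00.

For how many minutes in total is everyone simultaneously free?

Brynn free within 10:00–18:00: 10:00–12:30, 13:30–16:00.
Vera ∩ Emeka: 10:00–11:00, 12:30–13:00, 14:00–15:00.
Vera ∩ Emeka ∩ Brynn: 10:00–11:00, 14:00–15:00.
Total common minutes: 60 + 60 = 120.

120 minutes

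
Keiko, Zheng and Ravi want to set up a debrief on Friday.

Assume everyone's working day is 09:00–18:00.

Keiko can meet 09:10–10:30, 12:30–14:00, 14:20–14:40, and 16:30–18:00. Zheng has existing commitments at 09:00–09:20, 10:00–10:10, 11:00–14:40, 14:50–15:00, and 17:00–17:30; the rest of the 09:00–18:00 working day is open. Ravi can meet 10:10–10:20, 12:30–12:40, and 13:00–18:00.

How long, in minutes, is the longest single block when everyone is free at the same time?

30 minutes

Zheng free within 09:00–18:00: 09:20–10:00, 10:10–11:00, 14:40–14:50, 15:00–17:00, 17:30–18:00.
Keiko ∩ Zheng: 09:20–10:00, 10:10–10:30, 16:30–17:00, 17:30–18:00.
Keiko ∩ Zheng ∩ Ravi: 10:10–10:20, 16:30–17:00, 17:30–18:00.
Common window lengths: 10, 30, 30 min; longest is 30.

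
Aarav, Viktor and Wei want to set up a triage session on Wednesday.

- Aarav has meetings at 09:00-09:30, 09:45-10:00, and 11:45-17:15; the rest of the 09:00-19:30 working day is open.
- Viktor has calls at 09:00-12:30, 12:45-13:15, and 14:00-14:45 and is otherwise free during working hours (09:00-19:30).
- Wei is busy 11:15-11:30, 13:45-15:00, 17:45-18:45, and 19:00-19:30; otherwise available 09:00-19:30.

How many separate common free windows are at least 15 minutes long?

2

Aarav free within 09:00–19:30: 09:30–09:45, 10:00–11:45, 17:15–19:30.
Viktor free within 09:00–19:30: 12:30–12:45, 13:15–14:00, 14:45–19:30.
Wei free within 09:00–19:30: 09:00–11:15, 11:30–13:45, 15:00–17:45, 18:45–19:00.
Aarav ∩ Viktor: 17:15–19:30.
Aarav ∩ Viktor ∩ Wei: 17:15–17:45, 18:45–19:00.
Windows ≥ 15 min: 17:15–17:45, 18:45–19:00.
That's 2 windows.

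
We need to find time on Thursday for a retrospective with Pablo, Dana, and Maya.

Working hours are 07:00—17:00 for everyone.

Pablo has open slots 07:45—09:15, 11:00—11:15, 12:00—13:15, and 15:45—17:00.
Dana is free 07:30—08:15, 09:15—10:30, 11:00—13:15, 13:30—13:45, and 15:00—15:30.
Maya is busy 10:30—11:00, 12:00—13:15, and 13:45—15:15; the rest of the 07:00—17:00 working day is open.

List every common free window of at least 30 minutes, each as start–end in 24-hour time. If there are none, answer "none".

07:45–08:15

Maya free within 07:00–17:00: 07:00–10:30, 11:00–12:00, 13:15–13:45, 15:15–17:00.
Pablo ∩ Dana: 07:45–08:15, 11:00–11:15, 12:00–13:15.
Pablo ∩ Dana ∩ Maya: 07:45–08:15, 11:00–11:15.
Windows ≥ 30 min: 07:45–08:15.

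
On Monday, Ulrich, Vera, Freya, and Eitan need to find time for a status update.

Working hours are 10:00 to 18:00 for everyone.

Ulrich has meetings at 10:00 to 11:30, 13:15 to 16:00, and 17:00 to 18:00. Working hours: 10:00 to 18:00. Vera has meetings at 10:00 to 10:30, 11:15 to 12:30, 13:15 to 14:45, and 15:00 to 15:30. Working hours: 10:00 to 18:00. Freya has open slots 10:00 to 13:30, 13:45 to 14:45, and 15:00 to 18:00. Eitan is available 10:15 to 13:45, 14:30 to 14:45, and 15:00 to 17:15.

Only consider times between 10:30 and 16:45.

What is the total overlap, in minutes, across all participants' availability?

90 minutes

Ulrich free within 10:00–18:00: 11:30–13:15, 16:00–17:00.
Vera free within 10:00–18:00: 10:30–11:15, 12:30–13:15, 14:45–15:00, 15:30–18:00.
Ulrich ∩ Vera: 12:30–13:15, 16:00–17:00.
Ulrich ∩ Vera ∩ Freya: 12:30–13:15, 16:00–17:00.
Ulrich ∩ Vera ∩ Freya ∩ Eitan: 12:30–13:15, 16:00–17:00.
Restricted to 10:30–16:45: 12:30–13:15, 16:00–16:45.
Total common minutes: 45 + 45 = 90.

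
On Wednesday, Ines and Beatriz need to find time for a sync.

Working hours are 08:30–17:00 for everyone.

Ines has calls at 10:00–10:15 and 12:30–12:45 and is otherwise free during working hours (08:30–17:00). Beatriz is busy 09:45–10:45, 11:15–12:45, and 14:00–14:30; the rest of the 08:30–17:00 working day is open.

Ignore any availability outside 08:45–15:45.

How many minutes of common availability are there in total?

Ines free within 08:30–17:00: 08:30–10:00, 10:15–12:30, 12:45–17:00.
Beatriz free within 08:30–17:00: 08:30–09:45, 10:45–11:15, 12:45–14:00, 14:30–17:00.
Ines ∩ Beatriz: 08:30–09:45, 10:45–11:15, 12:45–14:00, 14:30–17:00.
Restricted to 08:45–15:45: 08:45–09:45, 10:45–11:15, 12:45–14:00, 14:30–15:45.
Total common minutes: 60 + 30 + 75 + 75 = 240.

240 minutes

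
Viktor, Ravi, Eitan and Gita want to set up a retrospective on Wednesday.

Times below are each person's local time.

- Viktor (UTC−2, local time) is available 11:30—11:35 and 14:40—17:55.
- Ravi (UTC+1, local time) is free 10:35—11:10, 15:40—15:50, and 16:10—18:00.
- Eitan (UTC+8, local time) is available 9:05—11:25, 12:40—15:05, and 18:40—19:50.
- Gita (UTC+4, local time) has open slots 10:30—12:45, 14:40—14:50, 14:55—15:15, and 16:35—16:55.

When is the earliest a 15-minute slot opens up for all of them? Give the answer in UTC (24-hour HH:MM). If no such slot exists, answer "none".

none

Viktor → UTC: 13:30–13:35, 16:40–19:55.
Ravi → UTC: 09:35–10:10, 14:40–14:50, 15:10–17:00.
Eitan → UTC: 01:05–03:25, 04:40–07:05, 10:40–11:50.
Gita → UTC: 06:30–08:45, 10:40–10:50, 10:55–11:15, 12:35–12:55.
Viktor ∩ Ravi: 16:40–17:00.
Viktor ∩ Ravi ∩ Eitan: (none).
Viktor ∩ Ravi ∩ Eitan ∩ Gita: (none).
Windows ≥ 15 min: (none).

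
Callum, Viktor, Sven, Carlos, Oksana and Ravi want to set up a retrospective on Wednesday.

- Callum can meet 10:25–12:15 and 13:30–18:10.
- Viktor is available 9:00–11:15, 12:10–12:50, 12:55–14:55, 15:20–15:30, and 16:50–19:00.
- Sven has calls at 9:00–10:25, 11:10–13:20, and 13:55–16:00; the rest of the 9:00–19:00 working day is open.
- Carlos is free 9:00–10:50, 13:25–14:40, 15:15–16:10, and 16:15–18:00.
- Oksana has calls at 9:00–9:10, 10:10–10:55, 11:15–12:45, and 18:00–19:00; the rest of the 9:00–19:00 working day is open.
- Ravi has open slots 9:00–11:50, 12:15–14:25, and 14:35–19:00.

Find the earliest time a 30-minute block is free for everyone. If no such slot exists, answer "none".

Sven free within 09:00–19:00: 10:25–11:10, 13:20–13:55, 16:00–19:00.
Oksana free within 09:00–19:00: 09:10–10:10, 10:55–11:15, 12:45–18:00.
Callum ∩ Viktor: 10:25–11:15, 12:10–12:15, 13:30–14:55, 15:20–15:30, 16:50–18:10.
Callum ∩ Viktor ∩ Sven: 10:25–11:10, 13:30–13:55, 16:50–18:10.
Callum ∩ Viktor ∩ Sven ∩ Carlos: 10:25–10:50, 13:30–13:55, 16:50–18:00.
Callum ∩ Viktor ∩ Sven ∩ Carlos ∩ Oksana: 13:30–13:55, 16:50–18:00.
Callum ∩ Viktor ∩ Sven ∩ Carlos ∩ Oksana ∩ Ravi: 13:30–13:55, 16:50–18:00.
Windows ≥ 30 min: 16:50–18:00.
Earliest such window starts at 16:50.

16:50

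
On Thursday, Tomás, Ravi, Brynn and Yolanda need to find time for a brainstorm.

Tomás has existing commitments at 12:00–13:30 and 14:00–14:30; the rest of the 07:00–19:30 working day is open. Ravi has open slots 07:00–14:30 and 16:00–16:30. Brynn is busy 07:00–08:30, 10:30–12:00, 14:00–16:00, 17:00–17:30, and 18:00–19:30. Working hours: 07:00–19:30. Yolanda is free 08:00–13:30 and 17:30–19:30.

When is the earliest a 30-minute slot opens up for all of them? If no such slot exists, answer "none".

08:30

Tomás free within 07:00–19:30: 07:00–12:00, 13:30–14:00, 14:30–19:30.
Brynn free within 07:00–19:30: 08:30–10:30, 12:00–14:00, 16:00–17:00, 17:30–18:00.
Tomás ∩ Ravi: 07:00–12:00, 13:30–14:00, 16:00–16:30.
Tomás ∩ Ravi ∩ Brynn: 08:30–10:30, 13:30–14:00, 16:00–16:30.
Tomás ∩ Ravi ∩ Brynn ∩ Yolanda: 08:30–10:30.
Windows ≥ 30 min: 08:30–10:30.
Earliest such window starts at 08:30.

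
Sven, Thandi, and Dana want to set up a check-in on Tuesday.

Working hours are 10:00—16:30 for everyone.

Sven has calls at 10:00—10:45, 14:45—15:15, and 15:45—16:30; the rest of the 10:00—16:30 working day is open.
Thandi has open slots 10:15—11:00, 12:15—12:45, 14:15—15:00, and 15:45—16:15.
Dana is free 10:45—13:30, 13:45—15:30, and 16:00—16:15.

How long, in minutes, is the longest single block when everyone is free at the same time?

30 minutes

Sven free within 10:00–16:30: 10:45–14:45, 15:15–15:45.
Sven ∩ Thandi: 10:45–11:00, 12:15–12:45, 14:15–14:45.
Sven ∩ Thandi ∩ Dana: 10:45–11:00, 12:15–12:45, 14:15–14:45.
Common window lengths: 15, 30, 30 min; longest is 30.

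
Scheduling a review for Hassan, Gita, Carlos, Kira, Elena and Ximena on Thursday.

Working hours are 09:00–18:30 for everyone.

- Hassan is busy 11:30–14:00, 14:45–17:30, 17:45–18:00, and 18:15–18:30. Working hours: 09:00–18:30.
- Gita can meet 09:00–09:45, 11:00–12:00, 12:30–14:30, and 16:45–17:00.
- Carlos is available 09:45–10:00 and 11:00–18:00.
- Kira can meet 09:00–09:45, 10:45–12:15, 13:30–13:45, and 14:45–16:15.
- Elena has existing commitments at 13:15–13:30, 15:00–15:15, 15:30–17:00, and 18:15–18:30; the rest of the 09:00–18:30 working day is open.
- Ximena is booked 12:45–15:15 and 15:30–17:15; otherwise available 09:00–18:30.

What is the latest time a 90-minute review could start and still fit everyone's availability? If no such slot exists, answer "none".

Hassan free within 09:00–18:30: 09:00–11:30, 14:00–14:45, 17:30–17:45, 18:00–18:15.
Elena free within 09:00–18:30: 09:00–13:15, 13:30–15:00, 15:15–15:30, 17:00–18:15.
Ximena free within 09:00–18:30: 09:00–12:45, 15:15–15:30, 17:15–18:30.
Hassan ∩ Gita: 09:00–09:45, 11:00–11:30, 14:00–14:30.
Hassan ∩ Gita ∩ Carlos: 11:00–11:30, 14:00–14:30.
Hassan ∩ Gita ∩ Carlos ∩ Kira: 11:00–11:30.
Hassan ∩ Gita ∩ Carlos ∩ Kira ∩ Elena: 11:00–11:30.
Hassan ∩ Gita ∩ Carlos ∩ Kira ∩ Elena ∩ Ximena: 11:00–11:30.
Windows ≥ 90 min: (none).

none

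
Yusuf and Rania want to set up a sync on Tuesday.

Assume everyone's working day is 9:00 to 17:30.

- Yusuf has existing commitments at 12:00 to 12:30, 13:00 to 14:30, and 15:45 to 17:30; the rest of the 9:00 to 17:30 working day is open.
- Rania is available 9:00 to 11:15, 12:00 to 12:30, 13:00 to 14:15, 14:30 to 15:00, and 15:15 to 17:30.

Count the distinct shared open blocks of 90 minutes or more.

1

Yusuf free within 09:00–17:30: 09:00–12:00, 12:30–13:00, 14:30–15:45.
Yusuf ∩ Rania: 09:00–11:15, 14:30–15:00, 15:15–15:45.
Windows ≥ 90 min: 09:00–11:15.
That's 1 window.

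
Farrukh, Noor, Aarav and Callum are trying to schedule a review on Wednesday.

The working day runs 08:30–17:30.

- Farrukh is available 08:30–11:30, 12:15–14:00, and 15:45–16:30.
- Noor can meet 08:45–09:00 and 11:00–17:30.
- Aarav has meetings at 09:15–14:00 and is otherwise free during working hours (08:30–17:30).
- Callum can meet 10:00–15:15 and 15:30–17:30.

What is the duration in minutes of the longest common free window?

Aarav free within 08:30–17:30: 08:30–09:15, 14:00–17:30.
Farrukh ∩ Noor: 08:45–09:00, 11:00–11:30, 12:15–14:00, 15:45–16:30.
Farrukh ∩ Noor ∩ Aarav: 08:45–09:00, 15:45–16:30.
Farrukh ∩ Noor ∩ Aarav ∩ Callum: 15:45–16:30.
Single common window of 45 minutes.

45 minutes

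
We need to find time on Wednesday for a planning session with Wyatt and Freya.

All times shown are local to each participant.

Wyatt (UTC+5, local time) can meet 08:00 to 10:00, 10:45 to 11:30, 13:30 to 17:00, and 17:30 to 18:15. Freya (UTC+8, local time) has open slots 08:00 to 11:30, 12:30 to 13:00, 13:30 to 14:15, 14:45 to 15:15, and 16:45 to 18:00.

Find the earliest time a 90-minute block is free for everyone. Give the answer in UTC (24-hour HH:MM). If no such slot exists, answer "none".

none

Wyatt → UTC: 03:00–05:00, 05:45–06:30, 08:30–12:00, 12:30–13:15.
Freya → UTC: 00:00–03:30, 04:30–05:00, 05:30–06:15, 06:45–07:15, 08:45–10:00.
Wyatt ∩ Freya: 03:00–03:30, 04:30–05:00, 05:45–06:15, 08:45–10:00.
Windows ≥ 90 min: (none).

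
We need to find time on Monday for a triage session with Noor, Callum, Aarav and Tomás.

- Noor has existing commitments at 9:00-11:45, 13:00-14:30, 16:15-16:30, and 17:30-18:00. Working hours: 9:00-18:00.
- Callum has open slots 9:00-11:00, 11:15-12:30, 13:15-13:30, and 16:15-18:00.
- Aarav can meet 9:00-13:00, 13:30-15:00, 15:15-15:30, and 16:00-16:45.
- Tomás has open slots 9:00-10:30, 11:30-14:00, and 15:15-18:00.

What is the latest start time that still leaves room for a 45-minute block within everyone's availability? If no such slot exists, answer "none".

Noor free within 09:00–18:00: 11:45–13:00, 14:30–16:15, 16:30–17:30.
Noor ∩ Callum: 11:45–12:30, 16:30–17:30.
Noor ∩ Callum ∩ Aarav: 11:45–12:30, 16:30–16:45.
Noor ∩ Callum ∩ Aarav ∩ Tomás: 11:45–12:30, 16:30–16:45.
Windows ≥ 45 min: 11:45–12:30.
Latest start in the last window 11:45–12:30 is 12:30 − 45 min = 11:45.

11:45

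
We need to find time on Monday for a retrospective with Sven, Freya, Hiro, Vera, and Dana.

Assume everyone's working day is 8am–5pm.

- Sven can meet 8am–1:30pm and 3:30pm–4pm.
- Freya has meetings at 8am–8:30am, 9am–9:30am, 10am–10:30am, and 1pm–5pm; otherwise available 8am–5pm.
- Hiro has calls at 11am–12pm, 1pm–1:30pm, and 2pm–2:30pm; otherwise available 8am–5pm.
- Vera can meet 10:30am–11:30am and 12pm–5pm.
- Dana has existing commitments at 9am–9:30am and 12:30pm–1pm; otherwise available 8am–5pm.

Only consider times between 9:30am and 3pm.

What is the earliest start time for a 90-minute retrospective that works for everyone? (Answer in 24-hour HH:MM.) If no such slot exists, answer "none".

Freya free within 08:00–17:00: 08:30–09:00, 09:30–10:00, 10:30–13:00.
Hiro free within 08:00–17:00: 08:00–11:00, 12:00–13:00, 13:30–14:00, 14:30–17:00.
Dana free within 08:00–17:00: 08:00–09:00, 09:30–12:30, 13:00–17:00.
Sven ∩ Freya: 08:30–09:00, 09:30–10:00, 10:30–13:00.
Sven ∩ Freya ∩ Hiro: 08:30–09:00, 09:30–10:00, 10:30–11:00, 12:00–13:00.
Sven ∩ Freya ∩ Hiro ∩ Vera: 10:30–11:00, 12:00–13:00.
Sven ∩ Freya ∩ Hiro ∩ Vera ∩ Dana: 10:30–11:00, 12:00–12:30.
Restricted to 09:30–15:00: 10:30–11:00, 12:00–12:30.
Windows ≥ 90 min: (none).

none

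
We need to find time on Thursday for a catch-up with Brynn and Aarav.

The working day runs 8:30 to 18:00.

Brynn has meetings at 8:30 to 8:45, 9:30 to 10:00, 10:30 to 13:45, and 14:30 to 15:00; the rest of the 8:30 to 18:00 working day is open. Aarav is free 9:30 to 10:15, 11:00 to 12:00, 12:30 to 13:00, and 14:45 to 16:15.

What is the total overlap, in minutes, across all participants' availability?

90 minutes

Brynn free within 08:30–18:00: 08:45–09:30, 10:00–10:30, 13:45–14:30, 15:00–18:00.
Brynn ∩ Aarav: 10:00–10:15, 15:00–16:15.
Total common minutes: 15 + 75 = 90.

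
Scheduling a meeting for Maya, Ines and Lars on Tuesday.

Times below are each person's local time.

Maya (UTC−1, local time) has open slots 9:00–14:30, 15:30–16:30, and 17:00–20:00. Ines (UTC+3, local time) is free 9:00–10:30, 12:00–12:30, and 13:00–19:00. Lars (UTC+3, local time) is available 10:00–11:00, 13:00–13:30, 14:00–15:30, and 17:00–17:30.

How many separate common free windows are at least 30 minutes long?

Maya → UTC: 10:00–15:30, 16:30–17:30, 18:00–21:00.
Ines → UTC: 06:00–07:30, 09:00–09:30, 10:00–16:00.
Lars → UTC: 07:00–08:00, 10:00–10:30, 11:00–12:30, 14:00–14:30.
Maya ∩ Ines: 10:00–15:30.
Maya ∩ Ines ∩ Lars: 10:00–10:30, 11:00–12:30, 14:00–14:30.
Windows ≥ 30 min: 10:00–10:30, 11:00–12:30, 14:00–14:30.
That's 3 windows.

3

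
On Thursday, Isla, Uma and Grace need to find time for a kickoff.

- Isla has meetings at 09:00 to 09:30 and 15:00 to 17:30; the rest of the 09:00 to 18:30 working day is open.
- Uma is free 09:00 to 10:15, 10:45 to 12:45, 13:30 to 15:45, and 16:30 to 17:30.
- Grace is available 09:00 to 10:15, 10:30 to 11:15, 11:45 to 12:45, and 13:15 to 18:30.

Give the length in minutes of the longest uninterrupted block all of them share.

Isla free within 09:00–18:30: 09:30–15:00, 17:30–18:30.
Isla ∩ Uma: 09:30–10:15, 10:45–12:45, 13:30–15:00.
Isla ∩ Uma ∩ Grace: 09:30–10:15, 10:45–11:15, 11:45–12:45, 13:30–15:00.
Common window lengths: 45, 30, 60, 90 min; longest is 90.

90 minutes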